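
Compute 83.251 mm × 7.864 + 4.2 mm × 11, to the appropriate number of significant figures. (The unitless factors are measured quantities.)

701 mm

83.251 × 7.864 = 654.685864 → 654.7 mm (4 s.f., last digit at the 10^-1 place).
4.2 × 11 = 46.2 → 46 mm (2 s.f., last digit at the 10^0 place).
Sum: 700.885864 mm; keep the coarser place, 10^0.
Result: 701 mm.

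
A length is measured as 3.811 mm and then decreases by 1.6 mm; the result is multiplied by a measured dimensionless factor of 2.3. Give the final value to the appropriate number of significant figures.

5.1 mm

3.811 mm − 1.6 mm = 2.211 mm; the difference is limited to 1 decimal place (2 s.f.).
Carrying full precision, 2.211 × 2.3 = 5.0853 mm; 2.3 has 2 s.f., so the result keeps min(2, 2) = 2 s.f.
Rounded to 2 significant figures: 5.1 mm.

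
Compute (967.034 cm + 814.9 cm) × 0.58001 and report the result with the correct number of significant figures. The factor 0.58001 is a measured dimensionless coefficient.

1033.5 cm

967.034 cm + 814.9 cm = 1781.934 cm; the sum is limited to 1 decimal place (5 s.f.).
Carrying full precision, 1781.934 × 0.58001 = 1033.53953934 cm; 0.58001 has 5 s.f., so the result keeps min(5, 5) = 5 s.f.
Rounded to 5 significant figures: 1033.5 cm.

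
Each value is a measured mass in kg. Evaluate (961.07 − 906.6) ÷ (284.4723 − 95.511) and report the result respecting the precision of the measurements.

961.07 − 906.6 = 54.47, limited to 1 d.p. → 3 s.f.; 284.4723 − 95.511 = 188.9613, limited to 3 d.p. → 6 s.f.
Carrying full precision, 54.47 ÷ 188.9613 = 0.288260082885…; keep min(3, 6) = 3 s.f.
Rounded to 3 significant figures: 0.288.

0.288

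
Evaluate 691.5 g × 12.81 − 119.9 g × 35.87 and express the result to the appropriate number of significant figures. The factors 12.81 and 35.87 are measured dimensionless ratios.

691.5 × 12.81 = 8858.115 → 8.858 × 10^3 g (4 s.f., last digit at the 10^0 place).
119.9 × 35.87 = 4300.813 → 4.301 × 10^3 g (4 s.f., last digit at the 10^0 place).
Difference: 4557.302 g; keep the coarser place, 10^0.
Result: 4.557 × 10^3 g.

4.557 × 10^3 g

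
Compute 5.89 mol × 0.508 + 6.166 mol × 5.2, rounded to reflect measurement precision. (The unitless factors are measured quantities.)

35 mol

5.89 × 0.508 = 2.99212 → 2.99 mol (3 s.f., last digit at the 10^-2 place).
6.166 × 5.2 = 32.0632 → 32 mol (2 s.f., last digit at the 10^0 place).
Sum: 35.05532 mol; keep the coarser place, 10^0.
Result: 35 mol.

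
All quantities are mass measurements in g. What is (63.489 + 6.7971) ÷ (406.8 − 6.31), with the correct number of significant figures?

0.1755

63.489 + 6.7971 = 70.2861, limited to 3 d.p. → 5 s.f.; 406.8 − 6.31 = 400.49, limited to 1 d.p. → 4 s.f.
Carrying full precision, 70.2861 ÷ 400.49 = 0.175500262179…; keep min(5, 4) = 4 s.f.
Rounded to 4 significant figures: 0.1755.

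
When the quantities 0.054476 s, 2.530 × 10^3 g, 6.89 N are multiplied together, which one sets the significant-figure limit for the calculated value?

0.054476 s → 5 s.f.; 2.530 × 10^3 g → 4 s.f.; 6.89 N → 3 s.f.
The fewest is 3 significant figures, from 6.89 N.

6.89 N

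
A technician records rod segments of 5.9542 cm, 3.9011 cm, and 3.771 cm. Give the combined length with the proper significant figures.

13.626 cm

5.9542 cm + 3.9011 cm + 3.771 cm = 13.6263 cm.
Addition/subtraction keeps the fewest decimal places: 5.9542 → 4 decimal places, 3.9011 → 4 decimal places, 3.771 → 3 decimal places; limit is 3.
Rounded to 3 decimal places: 13.626 cm.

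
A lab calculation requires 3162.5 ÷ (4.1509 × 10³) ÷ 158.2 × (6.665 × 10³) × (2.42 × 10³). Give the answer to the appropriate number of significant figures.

3162.5 ÷ (4.1509 × 10³) ÷ 158.2 × (6.665 × 10³) × (2.42 × 10³) = 77677.8692139…
Multiplication/division keeps the fewest significant figures: 3162.5 → 5 s.f., 4.1509 × 10³ → 5 s.f., 158.2 → 4 s.f., 6.665 × 10³ → 4 s.f., 2.42 × 10³ → 3 s.f.; limit is 3.
Rounded to 3 significant figures: 7.77 × 10⁴.

7.77 × 10⁴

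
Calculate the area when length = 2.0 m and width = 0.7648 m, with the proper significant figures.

1.5 m²

area = 2.0 m × 0.7648 m = 1.5296 m².
2.0 has 2 significant figures; 0.7648 has 4.
Division/multiplication keeps the fewest: 2 significant figures.
Rounded: 1.5 m².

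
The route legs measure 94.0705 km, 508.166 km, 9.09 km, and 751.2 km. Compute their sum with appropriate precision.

1362.5 km

94.0705 km + 508.166 km + 9.09 km + 751.2 km = 1362.5265 km.
Addition/subtraction keeps the fewest decimal places: 94.0705 → 4 decimal places, 508.166 → 3 decimal places, 9.09 → 2 decimal places, 751.2 → 1 decimal place; limit is 1.
Rounded to 1 decimal place: 1362.5 km.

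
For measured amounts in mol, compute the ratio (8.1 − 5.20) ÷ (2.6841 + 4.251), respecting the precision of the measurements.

0.42

8.1 − 5.20 = 2.90, limited to 1 d.p. → 2 s.f.; 2.6841 + 4.251 = 6.9351, limited to 3 d.p. → 4 s.f.
Carrying full precision, 2.90 ÷ 6.9351 = 0.418162679702…; keep min(2, 4) = 2 s.f.
Rounded to 2 significant figures: 0.42.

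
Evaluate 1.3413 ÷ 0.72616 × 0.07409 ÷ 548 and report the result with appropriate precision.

1.3413 ÷ 0.72616 × 0.07409 ÷ 548 = 0.000249731104786…
Multiplication/division keeps the fewest significant figures: 1.3413 → 5 s.f., 0.72616 → 5 s.f., 0.07409 → 4 s.f., 548 → 3 s.f.; limit is 3.
Rounded to 3 significant figures: 2.50 × 10⁻⁴.

2.50 × 10⁻⁴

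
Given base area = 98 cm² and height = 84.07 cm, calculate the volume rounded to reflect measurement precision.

volume = 98 cm² × 84.07 cm = 8238.86 cm³.
98 has 2 significant figures; 84.07 has 4.
Division/multiplication keeps the fewest: 2 significant figures.
Rounded: 8.2 × 10^3 cm³.

8.2 × 10^3 cm³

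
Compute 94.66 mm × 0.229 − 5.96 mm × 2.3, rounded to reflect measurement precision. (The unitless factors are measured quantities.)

94.66 × 0.229 = 21.67714 → 21.7 mm (3 s.f., last digit at the 10^-1 place).
5.96 × 2.3 = 13.708 → 14 mm (2 s.f., last digit at the 10^0 place).
Difference: 7.96914 mm; keep the coarser place, 10^0.
Result: 8 mm.

8 mm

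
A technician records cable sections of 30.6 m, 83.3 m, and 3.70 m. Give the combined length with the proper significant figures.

30.6 m + 83.3 m + 3.70 m = 117.60 m.
Addition/subtraction keeps the fewest decimal places: 30.6 → 1 decimal place, 83.3 → 1 decimal place, 3.70 → 2 decimal places; limit is 1.
Rounded to 1 decimal place: 1.176 × 10^2 m.

1.176 × 10^2 m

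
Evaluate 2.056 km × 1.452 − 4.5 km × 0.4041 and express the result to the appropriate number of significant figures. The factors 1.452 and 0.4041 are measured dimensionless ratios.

2.056 × 1.452 = 2.985312 → 2.985 km (4 s.f., last digit at the 10^-3 place).
4.5 × 0.4041 = 1.81845 → 1.8 km (2 s.f., last digit at the 10^-1 place).
Difference: 1.166862 km; keep the coarser place, 10^-1.
Result: 1.2 km.

1.2 km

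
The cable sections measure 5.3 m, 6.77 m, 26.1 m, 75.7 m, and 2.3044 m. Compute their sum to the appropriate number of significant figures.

116.2 m

5.3 m + 6.77 m + 26.1 m + 75.7 m + 2.3044 m = 116.1744 m.
Addition/subtraction keeps the fewest decimal places: 5.3 → 1 decimal place, 6.77 → 2 decimal places, 26.1 → 1 decimal place, 75.7 → 1 decimal place, 2.3044 → 4 decimal places; limit is 1.
Rounded to 1 decimal place: 116.2 m.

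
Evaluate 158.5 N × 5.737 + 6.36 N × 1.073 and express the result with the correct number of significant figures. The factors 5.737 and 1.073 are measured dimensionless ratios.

158.5 × 5.737 = 909.3145 → 909.3 N (4 s.f., last digit at the 10^-1 place).
6.36 × 1.073 = 6.82428 → 6.82 N (3 s.f., last digit at the 10^-2 place).
Sum: 916.13878 N; keep the coarser place, 10^-1.
Result: 916.1 N.

916.1 N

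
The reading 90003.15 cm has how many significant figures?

7

90003.15: zeros between nonzero digits are significant.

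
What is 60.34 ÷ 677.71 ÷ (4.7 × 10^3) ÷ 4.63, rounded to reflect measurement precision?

4.1 × 10^-6

60.34 ÷ 677.71 ÷ (4.7 × 10^3) ÷ 4.63 = 0.00000409150006992…
Multiplication/division keeps the fewest significant figures: 60.34 → 4 s.f., 677.71 → 5 s.f., 4.7 × 10^3 → 2 s.f., 4.63 → 3 s.f.; limit is 2.
Rounded to 2 significant figures: 4.1 × 10^-6.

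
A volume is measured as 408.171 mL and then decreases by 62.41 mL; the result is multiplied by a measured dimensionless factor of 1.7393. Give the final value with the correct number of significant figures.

601.38 mL

408.171 mL − 62.41 mL = 345.761 mL; the difference is limited to 2 decimal places (5 s.f.).
Carrying full precision, 345.761 × 1.7393 = 601.3821073 mL; 1.7393 has 5 s.f., so the result keeps min(5, 5) = 5 s.f.
Rounded to 5 significant figures: 601.38 mL.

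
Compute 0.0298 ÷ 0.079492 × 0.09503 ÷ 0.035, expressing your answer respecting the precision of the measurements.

1.0

0.0298 ÷ 0.079492 × 0.09503 ÷ 0.035 = 1.01785408774…
Multiplication/division keeps the fewest significant figures: 0.0298 → 3 s.f., 0.079492 → 5 s.f., 0.09503 → 4 s.f., 0.035 → 2 s.f.; limit is 2.
Rounded to 2 significant figures: 1.0.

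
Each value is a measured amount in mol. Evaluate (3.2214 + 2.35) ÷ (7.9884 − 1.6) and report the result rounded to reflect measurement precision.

3.2214 + 2.35 = 5.5714, limited to 2 d.p. → 3 s.f.; 7.9884 − 1.6 = 6.3884, limited to 1 d.p. → 2 s.f.
Carrying full precision, 5.5714 ÷ 6.3884 = 0.872111952915…; keep min(3, 2) = 2 s.f.
Rounded to 2 significant figures: 0.87.

0.87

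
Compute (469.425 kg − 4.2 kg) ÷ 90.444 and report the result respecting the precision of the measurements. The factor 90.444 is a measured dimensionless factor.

469.425 kg − 4.2 kg = 465.225 kg; the difference is limited to 1 decimal place (4 s.f.).
Carrying full precision, 465.225 ÷ 90.444 = 5.14379063288… kg; 90.444 has 5 s.f., so the result keeps min(4, 5) = 4 s.f.
Rounded to 4 significant figures: 5.144 kg.

5.144 kg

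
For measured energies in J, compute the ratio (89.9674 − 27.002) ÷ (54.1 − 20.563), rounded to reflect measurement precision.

89.9674 − 27.002 = 62.9654, limited to 3 d.p. → 5 s.f.; 54.1 − 20.563 = 33.537, limited to 1 d.p. → 3 s.f.
Carrying full precision, 62.9654 ÷ 33.537 = 1.87749053284…; keep min(5, 3) = 3 s.f.
Rounded to 3 significant figures: 1.88.

1.88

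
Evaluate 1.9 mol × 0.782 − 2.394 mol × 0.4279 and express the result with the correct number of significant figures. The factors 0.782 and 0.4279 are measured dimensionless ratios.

5 × 10^-1 mol

1.9 × 0.782 = 1.4858 → 1.5 mol (2 s.f., last digit at the 10^-1 place).
2.394 × 0.4279 = 1.0243926 → 1.024 mol (4 s.f., last digit at the 10^-3 place).
Difference: 0.4614074 mol; keep the coarser place, 10^-1.
Result: 5 × 10^-1 mol.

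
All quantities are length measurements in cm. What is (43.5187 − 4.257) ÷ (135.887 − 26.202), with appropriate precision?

43.5187 − 4.257 = 39.2617, limited to 3 d.p. → 5 s.f.; 135.887 − 26.202 = 109.685, limited to 3 d.p. → 6 s.f.
Carrying full precision, 39.2617 ÷ 109.685 = 0.357949582896…; keep min(5, 6) = 5 s.f.
Rounded to 5 significant figures: 0.35795.

0.35795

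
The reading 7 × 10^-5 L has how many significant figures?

7 × 10^-5: in scientific notation every digit of the coefficient is significant.

1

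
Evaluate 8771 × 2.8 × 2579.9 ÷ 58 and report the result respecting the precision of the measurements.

1.1 × 10⁶

8771 × 2.8 × 2579.9 ÷ 58 = 1092400.82966…
Multiplication/division keeps the fewest significant figures: 8771 → 4 s.f., 2.8 → 2 s.f., 2579.9 → 5 s.f., 58 → 2 s.f.; limit is 2.
Rounded to 2 significant figures: 1.1 × 10⁶.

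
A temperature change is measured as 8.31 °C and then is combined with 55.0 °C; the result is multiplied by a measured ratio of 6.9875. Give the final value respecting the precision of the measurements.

442 °C

8.31 °C + 55.0 °C = 63.31 °C; the sum is limited to 1 decimal place (3 s.f.).
Carrying full precision, 63.31 × 6.9875 = 442.378625 °C; 6.9875 has 5 s.f., so the result keeps min(3, 5) = 3 s.f.
Rounded to 3 significant figures: 442 °C.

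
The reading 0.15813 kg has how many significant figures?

5

0.15813: leading zeros are not significant.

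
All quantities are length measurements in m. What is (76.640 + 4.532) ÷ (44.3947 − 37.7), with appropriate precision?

76.640 + 4.532 = 81.172, limited to 3 d.p. → 5 s.f.; 44.3947 − 37.7 = 6.6947, limited to 1 d.p. → 2 s.f.
Carrying full precision, 81.172 ÷ 6.6947 = 12.1248151523…; keep min(5, 2) = 2 s.f.
Rounded to 2 significant figures: 12.

12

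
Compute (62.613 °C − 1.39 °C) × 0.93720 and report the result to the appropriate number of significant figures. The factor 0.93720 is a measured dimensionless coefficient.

57.38 °C

62.613 °C − 1.39 °C = 61.223 °C; the difference is limited to 2 decimal places (4 s.f.).
Carrying full precision, 61.223 × 0.93720 = 57.3781956 °C; 0.93720 has 5 s.f., so the result keeps min(4, 5) = 4 s.f.
Rounded to 4 significant figures: 57.38 °C.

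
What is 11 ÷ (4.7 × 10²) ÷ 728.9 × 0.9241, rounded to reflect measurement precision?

11 ÷ (4.7 × 10²) ÷ 728.9 × 0.9241 = 0.0000296719335168…
Multiplication/division keeps the fewest significant figures: 11 → 2 s.f., 4.7 × 10² → 2 s.f., 728.9 → 4 s.f., 0.9241 → 4 s.f.; limit is 2.
Rounded to 2 significant figures: 3.0 × 10⁻⁵.

3.0 × 10⁻⁵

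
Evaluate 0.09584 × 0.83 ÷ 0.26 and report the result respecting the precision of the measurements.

0.09584 × 0.83 ÷ 0.26 = 0.305950769231…
Multiplication/division keeps the fewest significant figures: 0.09584 → 4 s.f., 0.83 → 2 s.f., 0.26 → 2 s.f.; limit is 2.
Rounded to 2 significant figures: 0.31.

0.31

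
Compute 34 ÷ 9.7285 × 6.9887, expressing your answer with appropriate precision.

34 ÷ 9.7285 × 6.9887 = 24.424710901…
Multiplication/division keeps the fewest significant figures: 34 → 2 s.f., 9.7285 → 5 s.f., 6.9887 → 5 s.f.; limit is 2.
Rounded to 2 significant figures: 24.

24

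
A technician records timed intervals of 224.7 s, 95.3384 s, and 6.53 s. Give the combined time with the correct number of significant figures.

326.6 s

224.7 s + 95.3384 s + 6.53 s = 326.5684 s.
Addition/subtraction keeps the fewest decimal places: 224.7 → 1 decimal place, 95.3384 → 4 decimal places, 6.53 → 2 decimal places; limit is 1.
Rounded to 1 decimal place: 326.6 s.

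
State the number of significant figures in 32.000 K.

32.000: trailing zeros after a decimal point are significant.

5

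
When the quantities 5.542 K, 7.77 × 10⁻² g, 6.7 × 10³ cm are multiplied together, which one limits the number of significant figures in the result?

5.542 K → 4 s.f.; 7.77 × 10⁻² g → 3 s.f.; 6.7 × 10³ cm → 2 s.f.
The fewest is 2 significant figures, from 6.7 × 10³ cm.

6.7 × 10³ cm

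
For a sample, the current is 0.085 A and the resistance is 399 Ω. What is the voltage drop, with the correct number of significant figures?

34 V

voltage drop = 0.085 A × 399 Ω = 33.915 V.
0.085 has 2 significant figures; 399 has 3.
Division/multiplication keeps the fewest: 2 significant figures.
Rounded: 34 V.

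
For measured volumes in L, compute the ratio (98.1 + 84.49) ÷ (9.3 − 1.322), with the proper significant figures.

98.1 + 84.49 = 182.59, limited to 1 d.p. → 4 s.f.; 9.3 − 1.322 = 7.978, limited to 1 d.p. → 2 s.f.
Carrying full precision, 182.59 ÷ 7.978 = 22.8866883931…; keep min(4, 2) = 2 s.f.
Rounded to 2 significant figures: 23.

23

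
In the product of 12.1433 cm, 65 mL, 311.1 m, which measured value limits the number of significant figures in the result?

65 mL

12.1433 cm → 6 s.f.; 65 mL → 2 s.f.; 311.1 m → 4 s.f.
The fewest is 2 significant figures, from 65 mL.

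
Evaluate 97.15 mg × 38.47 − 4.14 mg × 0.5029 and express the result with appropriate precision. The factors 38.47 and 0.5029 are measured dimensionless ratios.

3735 mg

97.15 × 38.47 = 3737.3605 → 3.737 × 10³ mg (4 s.f., last digit at the 10^0 place).
4.14 × 0.5029 = 2.082006 → 2.08 mg (3 s.f., last digit at the 10^-2 place).
Difference: 3735.278494 mg; keep the coarser place, 10^0.
Result: 3735 mg.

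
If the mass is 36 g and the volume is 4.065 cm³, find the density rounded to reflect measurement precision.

density = 36 g ÷ 4.065 cm³ = 8.85608856089… g/cm³.
36 has 2 significant figures; 4.065 has 4.
Division/multiplication keeps the fewest: 2 significant figures.
Rounded: 8.9 g/cm³.

8.9 g/cm³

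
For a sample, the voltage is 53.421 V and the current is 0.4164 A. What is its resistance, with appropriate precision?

resistance = 53.421 V ÷ 0.4164 A = 128.292507205… Ω.
53.421 has 5 significant figures; 0.4164 has 4.
Division/multiplication keeps the fewest: 4 significant figures.
Rounded: 128.3 Ω.

128.3 Ω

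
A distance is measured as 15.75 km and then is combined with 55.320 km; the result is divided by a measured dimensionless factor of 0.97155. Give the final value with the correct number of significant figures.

73.15 km

15.75 km + 55.320 km = 71.070 km; the sum is limited to 2 decimal places (4 s.f.).
Carrying full precision, 71.070 ÷ 0.97155 = 73.1511502239… km; 0.97155 has 5 s.f., so the result keeps min(4, 5) = 4 s.f.
Rounded to 4 significant figures: 73.15 km.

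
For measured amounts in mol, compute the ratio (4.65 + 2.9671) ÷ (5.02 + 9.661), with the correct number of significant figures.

0.519

4.65 + 2.9671 = 7.6171, limited to 2 d.p. → 3 s.f.; 5.02 + 9.661 = 14.681, limited to 2 d.p. → 4 s.f.
Carrying full precision, 7.6171 ÷ 14.681 = 0.518840678428…; keep min(3, 4) = 3 s.f.
Rounded to 3 significant figures: 0.519.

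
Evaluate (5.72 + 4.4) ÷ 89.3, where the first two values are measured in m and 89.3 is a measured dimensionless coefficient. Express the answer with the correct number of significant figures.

5.72 m + 4.4 m = 10.12 m; the sum is limited to 1 decimal place (3 s.f.).
Carrying full precision, 10.12 ÷ 89.3 = 0.113325867861… m; 89.3 has 3 s.f., so the result keeps min(3, 3) = 3 s.f.
Rounded to 3 significant figures: 0.113 m.

0.113 m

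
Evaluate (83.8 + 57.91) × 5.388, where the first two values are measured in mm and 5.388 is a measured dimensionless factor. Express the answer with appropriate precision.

763.5 mm

83.8 mm + 57.91 mm = 141.71 mm; the sum is limited to 1 decimal place (4 s.f.).
Carrying full precision, 141.71 × 5.388 = 763.53348 mm; 5.388 has 4 s.f., so the result keeps min(4, 4) = 4 s.f.
Rounded to 4 significant figures: 763.5 mm.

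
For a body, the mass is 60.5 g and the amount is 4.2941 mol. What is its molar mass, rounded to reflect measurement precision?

molar mass = 60.5 g ÷ 4.2941 mol = 14.0890989963… g/mol.
60.5 has 3 significant figures; 4.2941 has 5.
Division/multiplication keeps the fewest: 3 significant figures.
Rounded: 14.1 g/mol.

14.1 g/mol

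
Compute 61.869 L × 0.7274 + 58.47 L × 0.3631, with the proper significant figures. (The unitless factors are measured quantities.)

61.869 × 0.7274 = 45.0035106 → 45.00 L (4 s.f., last digit at the 10^-2 place).
58.47 × 0.3631 = 21.230457 → 21.23 L (4 s.f., last digit at the 10^-2 place).
Sum: 66.2339676 L; keep the coarser place, 10^-2.
Result: 66.23 L.

66.23 L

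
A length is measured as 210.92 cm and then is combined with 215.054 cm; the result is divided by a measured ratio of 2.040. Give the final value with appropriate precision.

210.92 cm + 215.054 cm = 425.974 cm; the sum is limited to 2 decimal places (5 s.f.).
Carrying full precision, 425.974 ÷ 2.040 = 208.810784314… cm; 2.040 has 4 s.f., so the result keeps min(5, 4) = 4 s.f.
Rounded to 4 significant figures: 208.8 cm.

208.8 cm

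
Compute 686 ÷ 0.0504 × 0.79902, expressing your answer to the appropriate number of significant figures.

1.09 × 10^4

686 ÷ 0.0504 × 0.79902 = 10875.55
Multiplication/division keeps the fewest significant figures: 686 → 3 s.f., 0.0504 → 3 s.f., 0.79902 → 5 s.f.; limit is 3.
Rounded to 3 significant figures: 1.09 × 10^4.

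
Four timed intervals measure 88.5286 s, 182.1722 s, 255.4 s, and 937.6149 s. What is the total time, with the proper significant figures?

88.5286 s + 182.1722 s + 255.4 s + 937.6149 s = 1463.7157 s.
Addition/subtraction keeps the fewest decimal places: 88.5286 → 4 decimal places, 182.1722 → 4 decimal places, 255.4 → 1 decimal place, 937.6149 → 4 decimal places; limit is 1.
Rounded to 1 decimal place: 1463.7 s.

1463.7 s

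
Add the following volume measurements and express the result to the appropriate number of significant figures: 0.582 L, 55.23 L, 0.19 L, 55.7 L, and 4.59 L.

116.3 L

0.582 L + 55.23 L + 0.19 L + 55.7 L + 4.59 L = 116.292 L.
Addition/subtraction keeps the fewest decimal places: 0.582 → 3 decimal places, 55.23 → 2 decimal places, 0.19 → 2 decimal places, 55.7 → 1 decimal place, 4.59 → 2 decimal places; limit is 1.
Rounded to 1 decimal place: 116.3 L.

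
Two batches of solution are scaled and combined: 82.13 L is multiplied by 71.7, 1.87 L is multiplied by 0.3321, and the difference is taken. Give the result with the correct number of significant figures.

82.13 × 71.7 = 5888.721 → 5.89 × 10^3 L (3 s.f., last digit at the 10^1 place).
1.87 × 0.3321 = 0.621027 → 0.621 L (3 s.f., last digit at the 10^-3 place).
Difference: 5888.099973 L; keep the coarser place, 10^1.
Result: 5.89 × 10^3 L.

5.89 × 10^3 L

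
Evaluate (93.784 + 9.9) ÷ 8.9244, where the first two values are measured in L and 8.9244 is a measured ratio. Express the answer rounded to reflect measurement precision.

93.784 L + 9.9 L = 103.684 L; the sum is limited to 1 decimal place (4 s.f.).
Carrying full precision, 103.684 ÷ 8.9244 = 11.6180359464… L; 8.9244 has 5 s.f., so the result keeps min(4, 5) = 4 s.f.
Rounded to 4 significant figures: 11.62 L.

11.62 L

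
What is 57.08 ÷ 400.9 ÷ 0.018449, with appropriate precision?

7.717

57.08 ÷ 400.9 ÷ 0.018449 = 7.71747226391…
Multiplication/division keeps the fewest significant figures: 57.08 → 4 s.f., 400.9 → 4 s.f., 0.018449 → 5 s.f.; limit is 4.
Rounded to 4 significant figures: 7.717.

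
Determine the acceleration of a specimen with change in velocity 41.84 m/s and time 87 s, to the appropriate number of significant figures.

acceleration = 41.84 m/s ÷ 87 s = 0.48091954023… m/s².
41.84 has 4 significant figures; 87 has 2.
Division/multiplication keeps the fewest: 2 significant figures.
Rounded: 0.48 m/s².

0.48 m/s²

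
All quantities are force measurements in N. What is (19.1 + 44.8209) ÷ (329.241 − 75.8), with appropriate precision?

19.1 + 44.8209 = 63.9209, limited to 1 d.p. → 3 s.f.; 329.241 − 75.8 = 253.441, limited to 1 d.p. → 4 s.f.
Carrying full precision, 63.9209 ÷ 253.441 = 0.252212151941…; keep min(3, 4) = 3 s.f.
Rounded to 3 significant figures: 2.52 × 10^-1.

2.52 × 10^-1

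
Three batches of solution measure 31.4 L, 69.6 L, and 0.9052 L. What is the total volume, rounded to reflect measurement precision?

31.4 L + 69.6 L + 0.9052 L = 101.9052 L.
Addition/subtraction keeps the fewest decimal places: 31.4 → 1 decimal place, 69.6 → 1 decimal place, 0.9052 → 4 decimal places; limit is 1.
Rounded to 1 decimal place: 101.9 L.

101.9 L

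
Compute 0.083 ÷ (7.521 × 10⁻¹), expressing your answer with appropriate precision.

0.083 ÷ (7.521 × 10⁻¹) = 0.110357665204…
Multiplication/division keeps the fewest significant figures: 0.083 → 2 s.f., 7.521 × 10⁻¹ → 4 s.f.; limit is 2.
Rounded to 2 significant figures: 0.11.

0.11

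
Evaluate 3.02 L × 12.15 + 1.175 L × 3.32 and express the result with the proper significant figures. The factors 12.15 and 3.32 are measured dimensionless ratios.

3.02 × 12.15 = 36.693 → 36.7 L (3 s.f., last digit at the 10^-1 place).
1.175 × 3.32 = 3.901 → 3.90 L (3 s.f., last digit at the 10^-2 place).
Sum: 40.594 L; keep the coarser place, 10^-1.
Result: 40.6 L.

40.6 L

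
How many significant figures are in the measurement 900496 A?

6

900496: zeros between nonzero digits are significant.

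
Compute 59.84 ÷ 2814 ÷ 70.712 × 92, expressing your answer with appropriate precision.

59.84 ÷ 2814 ÷ 70.712 × 92 = 0.0276670081622…
Multiplication/division keeps the fewest significant figures: 59.84 → 4 s.f., 2814 → 4 s.f., 70.712 → 5 s.f., 92 → 2 s.f.; limit is 2.
Rounded to 2 significant figures: 0.028.

0.028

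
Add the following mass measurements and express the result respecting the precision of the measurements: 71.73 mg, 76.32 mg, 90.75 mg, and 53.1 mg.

71.73 mg + 76.32 mg + 90.75 mg + 53.1 mg = 291.90 mg.
Addition/subtraction keeps the fewest decimal places: 71.73 → 2 decimal places, 76.32 → 2 decimal places, 90.75 → 2 decimal places, 53.1 → 1 decimal place; limit is 1.
Rounded to 1 decimal place: 291.9 mg.

291.9 mg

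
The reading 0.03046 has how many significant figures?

0.03046: leading zeros are not significant; zeros between nonzero digits are significant.

4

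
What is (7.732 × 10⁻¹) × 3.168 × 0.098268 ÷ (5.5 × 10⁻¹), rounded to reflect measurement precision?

0.44

(7.732 × 10⁻¹) × 3.168 × 0.098268 ÷ (5.5 × 10⁻¹) = 0.437649509376
Multiplication/division keeps the fewest significant figures: 7.732 × 10⁻¹ → 4 s.f., 3.168 → 4 s.f., 0.098268 → 5 s.f., 5.5 × 10⁻¹ → 2 s.f.; limit is 2.
Rounded to 2 significant figures: 0.44.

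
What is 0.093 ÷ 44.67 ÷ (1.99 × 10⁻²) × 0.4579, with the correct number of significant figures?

0.048

0.093 ÷ 44.67 ÷ (1.99 × 10⁻²) × 0.4579 = 0.047905410194…
Multiplication/division keeps the fewest significant figures: 0.093 → 2 s.f., 44.67 → 4 s.f., 1.99 × 10⁻² → 3 s.f., 0.4579 → 4 s.f.; limit is 2.
Rounded to 2 significant figures: 0.048.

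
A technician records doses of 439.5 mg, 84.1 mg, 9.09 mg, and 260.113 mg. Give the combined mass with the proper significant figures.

439.5 mg + 84.1 mg + 9.09 mg + 260.113 mg = 792.803 mg.
Addition/subtraction keeps the fewest decimal places: 439.5 → 1 decimal place, 84.1 → 1 decimal place, 9.09 → 2 decimal places, 260.113 → 3 decimal places; limit is 1.
Rounded to 1 decimal place: 7.928 × 10² mg.

7.928 × 10² mg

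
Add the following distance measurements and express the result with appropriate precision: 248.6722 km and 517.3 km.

766.0 km

248.6722 km + 517.3 km = 765.9722 km.
Addition/subtraction keeps the fewest decimal places: 248.6722 → 4 decimal places, 517.3 → 1 decimal place; limit is 1.
Rounded to 1 decimal place: 766.0 km.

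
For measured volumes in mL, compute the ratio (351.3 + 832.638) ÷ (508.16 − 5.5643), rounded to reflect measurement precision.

2.3556

351.3 + 832.638 = 1183.938, limited to 1 d.p. → 5 s.f.; 508.16 − 5.5643 = 502.5957, limited to 2 d.p. → 5 s.f.
Carrying full precision, 1183.938 ÷ 502.5957 = 2.35564689471…; keep min(5, 5) = 5 s.f.
Rounded to 5 significant figures: 2.3556.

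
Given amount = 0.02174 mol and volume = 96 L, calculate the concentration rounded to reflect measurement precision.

2.3 × 10^-4 mol/L

concentration = 0.02174 mol ÷ 96 L = 0.000226458333333… mol/L.
0.02174 has 4 significant figures; 96 has 2.
Division/multiplication keeps the fewest: 2 significant figures.
Rounded: 2.3 × 10^-4 mol/L.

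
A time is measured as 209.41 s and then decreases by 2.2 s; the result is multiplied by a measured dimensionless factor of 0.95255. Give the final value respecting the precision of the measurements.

209.41 s − 2.2 s = 207.21 s; the difference is limited to 1 decimal place (4 s.f.).
Carrying full precision, 207.21 × 0.95255 = 197.3778855 s; 0.95255 has 5 s.f., so the result keeps min(4, 5) = 4 s.f.
Rounded to 4 significant figures: 197.4 s.

197.4 s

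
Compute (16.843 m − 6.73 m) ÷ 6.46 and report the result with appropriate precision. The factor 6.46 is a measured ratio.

1.57 m

16.843 m − 6.73 m = 10.113 m; the difference is limited to 2 decimal places (4 s.f.).
Carrying full precision, 10.113 ÷ 6.46 = 1.56547987616… m; 6.46 has 3 s.f., so the result keeps min(4, 3) = 3 s.f.
Rounded to 3 significant figures: 1.57 m.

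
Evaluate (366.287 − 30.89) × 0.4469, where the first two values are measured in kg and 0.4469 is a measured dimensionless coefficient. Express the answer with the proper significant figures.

149.9 kg

366.287 kg − 30.89 kg = 335.397 kg; the difference is limited to 2 decimal places (5 s.f.).
Carrying full precision, 335.397 × 0.4469 = 149.8889193 kg; 0.4469 has 4 s.f., so the result keeps min(5, 4) = 4 s.f.
Rounded to 4 significant figures: 149.9 kg.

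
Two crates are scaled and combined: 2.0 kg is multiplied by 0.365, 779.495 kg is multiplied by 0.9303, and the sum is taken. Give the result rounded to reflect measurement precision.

725.9 kg

2.0 × 0.365 = 0.73 → 0.73 kg (2 s.f., last digit at the 10^-2 place).
779.495 × 0.9303 = 725.1641985 → 725.2 kg (4 s.f., last digit at the 10^-1 place).
Sum: 725.8941985 kg; keep the coarser place, 10^-1.
Result: 725.9 kg.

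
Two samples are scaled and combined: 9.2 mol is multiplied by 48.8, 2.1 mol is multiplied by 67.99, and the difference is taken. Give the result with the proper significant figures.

9.2 × 48.8 = 448.96 → 4.5 × 10^2 mol (2 s.f., last digit at the 10^1 place).
2.1 × 67.99 = 142.779 → 1.4 × 10^2 mol (2 s.f., last digit at the 10^1 place).
Difference: 306.181 mol; keep the coarser place, 10^1.
Result: 3.1 × 10^2 mol.

3.1 × 10^2 mol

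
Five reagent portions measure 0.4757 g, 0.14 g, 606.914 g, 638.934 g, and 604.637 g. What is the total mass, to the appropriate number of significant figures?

1851.10 g

0.4757 g + 0.14 g + 606.914 g + 638.934 g + 604.637 g = 1851.1007 g.
Addition/subtraction keeps the fewest decimal places: 0.4757 → 4 decimal places, 0.14 → 2 decimal places, 606.914 → 3 decimal places, 638.934 → 3 decimal places, 604.637 → 3 decimal places; limit is 2.
Rounded to 2 decimal places: 1851.10 g.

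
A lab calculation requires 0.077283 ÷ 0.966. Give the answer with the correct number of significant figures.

0.0800

0.077283 ÷ 0.966 = 0.0800031055901…
Multiplication/division keeps the fewest significant figures: 0.077283 → 5 s.f., 0.966 → 3 s.f.; limit is 3.
Rounded to 3 significant figures: 0.0800.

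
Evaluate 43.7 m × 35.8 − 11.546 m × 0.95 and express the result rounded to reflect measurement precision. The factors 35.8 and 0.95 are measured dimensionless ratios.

43.7 × 35.8 = 1564.46 → 1.56 × 10³ m (3 s.f., last digit at the 10^1 place).
11.546 × 0.95 = 10.9687 → 11 m (2 s.f., last digit at the 10^0 place).
Difference: 1553.4913 m; keep the coarser place, 10^1.
Result: 1.55 × 10³ m.

1.55 × 10³ m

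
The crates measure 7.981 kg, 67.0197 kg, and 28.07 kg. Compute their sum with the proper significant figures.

7.981 kg + 67.0197 kg + 28.07 kg = 103.0707 kg.
Addition/subtraction keeps the fewest decimal places: 7.981 → 3 decimal places, 67.0197 → 4 decimal places, 28.07 → 2 decimal places; limit is 2.
Rounded to 2 decimal places: 103.07 kg.

103.07 kg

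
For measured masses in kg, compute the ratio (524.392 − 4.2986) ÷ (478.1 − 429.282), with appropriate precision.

524.392 − 4.2986 = 520.0934, limited to 3 d.p. → 6 s.f.; 478.1 − 429.282 = 48.818, limited to 1 d.p. → 3 s.f.
Carrying full precision, 520.0934 ÷ 48.818 = 10.6537219878…; keep min(6, 3) = 3 s.f.
Rounded to 3 significant figures: 10.7.

10.7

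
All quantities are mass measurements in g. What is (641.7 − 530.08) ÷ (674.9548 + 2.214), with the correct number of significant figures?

0.1648

641.7 − 530.08 = 111.62, limited to 1 d.p. → 4 s.f.; 674.9548 + 2.214 = 677.1688, limited to 3 d.p. → 6 s.f.
Carrying full precision, 111.62 ÷ 677.1688 = 0.164833347313…; keep min(4, 6) = 4 s.f.
Rounded to 4 significant figures: 0.1648.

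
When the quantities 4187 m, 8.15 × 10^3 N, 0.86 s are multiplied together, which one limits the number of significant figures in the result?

0.86 s

4187 m → 4 s.f.; 8.15 × 10^3 N → 3 s.f.; 0.86 s → 2 s.f.
The fewest is 2 significant figures, from 0.86 s.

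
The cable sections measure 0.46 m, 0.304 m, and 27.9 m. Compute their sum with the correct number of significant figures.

0.46 m + 0.304 m + 27.9 m = 28.664 m.
Addition/subtraction keeps the fewest decimal places: 0.46 → 2 decimal places, 0.304 → 3 decimal places, 27.9 → 1 decimal place; limit is 1.
Rounded to 1 decimal place: 28.7 m.

28.7 m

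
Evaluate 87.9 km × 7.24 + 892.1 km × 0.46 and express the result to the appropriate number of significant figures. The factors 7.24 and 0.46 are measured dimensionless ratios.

87.9 × 7.24 = 636.396 → 636 km (3 s.f., last digit at the 10^0 place).
892.1 × 0.46 = 410.366 → 4.1 × 10² km (2 s.f., last digit at the 10^1 place).
Sum: 1046.762 km; keep the coarser place, 10^1.
Result: 1.05 × 10³ km.

1.05 × 10³ km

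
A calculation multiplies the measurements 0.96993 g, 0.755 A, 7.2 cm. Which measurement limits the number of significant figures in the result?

0.96993 g → 5 s.f.; 0.755 A → 3 s.f.; 7.2 cm → 2 s.f.
The fewest is 2 significant figures, from 7.2 cm.

7.2 cm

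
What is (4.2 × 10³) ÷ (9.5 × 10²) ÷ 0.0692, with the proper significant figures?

64

(4.2 × 10³) ÷ (9.5 × 10²) ÷ 0.0692 = 63.8880438089…
Multiplication/division keeps the fewest significant figures: 4.2 × 10³ → 2 s.f., 9.5 × 10² → 2 s.f., 0.0692 → 3 s.f.; limit is 2.
Rounded to 2 significant figures: 64.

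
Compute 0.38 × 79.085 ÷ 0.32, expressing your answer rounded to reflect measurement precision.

94

0.38 × 79.085 ÷ 0.32 = 93.9134375
Multiplication/division keeps the fewest significant figures: 0.38 → 2 s.f., 79.085 → 5 s.f., 0.32 → 2 s.f.; limit is 2.
Rounded to 2 significant figures: 94.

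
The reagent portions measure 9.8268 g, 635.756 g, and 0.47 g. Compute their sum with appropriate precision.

9.8268 g + 635.756 g + 0.47 g = 646.0528 g.
Addition/subtraction keeps the fewest decimal places: 9.8268 → 4 decimal places, 635.756 → 3 decimal places, 0.47 → 2 decimal places; limit is 2.
Rounded to 2 decimal places: 6.4605 × 10^2 g.

6.4605 × 10^2 g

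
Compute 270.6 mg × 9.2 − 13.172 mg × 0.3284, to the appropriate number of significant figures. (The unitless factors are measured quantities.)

270.6 × 9.2 = 2489.52 → 2.5 × 10³ mg (2 s.f., last digit at the 10^2 place).
13.172 × 0.3284 = 4.3256848 → 4.326 mg (4 s.f., last digit at the 10^-3 place).
Difference: 2485.1943152 mg; keep the coarser place, 10^2.
Result: 2.5 × 10³ mg.

2.5 × 10³ mg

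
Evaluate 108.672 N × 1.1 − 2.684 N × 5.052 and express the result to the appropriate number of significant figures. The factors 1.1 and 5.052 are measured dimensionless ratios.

1.1 × 10^2 N

108.672 × 1.1 = 119.5392 → 1.2 × 10^2 N (2 s.f., last digit at the 10^1 place).
2.684 × 5.052 = 13.559568 → 13.56 N (4 s.f., last digit at the 10^-2 place).
Difference: 105.979632 N; keep the coarser place, 10^1.
Result: 1.1 × 10^2 N.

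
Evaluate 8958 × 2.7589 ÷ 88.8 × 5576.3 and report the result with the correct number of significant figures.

8958 × 2.7589 ÷ 88.8 × 5576.3 = 1551958.77882…
Multiplication/division keeps the fewest significant figures: 8958 → 4 s.f., 2.7589 → 5 s.f., 88.8 → 3 s.f., 5576.3 → 5 s.f.; limit is 3.
Rounded to 3 significant figures: 1.55 × 10^6.

1.55 × 10^6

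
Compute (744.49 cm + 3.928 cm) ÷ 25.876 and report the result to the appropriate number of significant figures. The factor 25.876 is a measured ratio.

744.49 cm + 3.928 cm = 748.418 cm; the sum is limited to 2 decimal places (5 s.f.).
Carrying full precision, 748.418 ÷ 25.876 = 28.923249343… cm; 25.876 has 5 s.f., so the result keeps min(5, 5) = 5 s.f.
Rounded to 5 significant figures: 28.923 cm.

28.923 cm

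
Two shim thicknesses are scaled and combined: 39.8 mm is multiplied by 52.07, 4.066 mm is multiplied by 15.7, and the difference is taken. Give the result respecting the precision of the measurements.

2.01 × 10³ mm

39.8 × 52.07 = 2072.386 → 2.07 × 10³ mm (3 s.f., last digit at the 10^1 place).
4.066 × 15.7 = 63.8362 → 63.8 mm (3 s.f., last digit at the 10^-1 place).
Difference: 2008.5498 mm; keep the coarser place, 10^1.
Result: 2.01 × 10³ mm.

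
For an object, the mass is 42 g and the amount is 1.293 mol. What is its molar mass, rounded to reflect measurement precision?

32 g/mol

molar mass = 42 g ÷ 1.293 mol = 32.4825986079… g/mol.
42 has 2 significant figures; 1.293 has 4.
Division/multiplication keeps the fewest: 2 significant figures.
Rounded: 32 g/mol.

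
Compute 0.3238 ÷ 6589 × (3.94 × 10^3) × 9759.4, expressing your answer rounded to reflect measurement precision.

0.3238 ÷ 6589 × (3.94 × 10^3) × 9759.4 = 1889.62957305…
Multiplication/division keeps the fewest significant figures: 0.3238 → 4 s.f., 6589 → 4 s.f., 3.94 × 10^3 → 3 s.f., 9759.4 → 5 s.f.; limit is 3.
Rounded to 3 significant figures: 1.89 × 10^3.

1.89 × 10^3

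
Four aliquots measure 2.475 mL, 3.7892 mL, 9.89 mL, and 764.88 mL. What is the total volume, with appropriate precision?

781.03 mL

2.475 mL + 3.7892 mL + 9.89 mL + 764.88 mL = 781.0342 mL.
Addition/subtraction keeps the fewest decimal places: 2.475 → 3 decimal places, 3.7892 → 4 decimal places, 9.89 → 2 decimal places, 764.88 → 2 decimal places; limit is 2.
Rounded to 2 decimal places: 781.03 mL.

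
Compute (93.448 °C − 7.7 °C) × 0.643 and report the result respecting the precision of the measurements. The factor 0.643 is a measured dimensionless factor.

55.1 °C

93.448 °C − 7.7 °C = 85.748 °C; the difference is limited to 1 decimal place (3 s.f.).
Carrying full precision, 85.748 × 0.643 = 55.135964 °C; 0.643 has 3 s.f., so the result keeps min(3, 3) = 3 s.f.
Rounded to 3 significant figures: 55.1 °C.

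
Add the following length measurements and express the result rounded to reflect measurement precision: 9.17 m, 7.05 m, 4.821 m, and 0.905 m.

21.95 m

9.17 m + 7.05 m + 4.821 m + 0.905 m = 21.946 m.
Addition/subtraction keeps the fewest decimal places: 9.17 → 2 decimal places, 7.05 → 2 decimal places, 4.821 → 3 decimal places, 0.905 → 3 decimal places; limit is 2.
Rounded to 2 decimal places: 21.95 m.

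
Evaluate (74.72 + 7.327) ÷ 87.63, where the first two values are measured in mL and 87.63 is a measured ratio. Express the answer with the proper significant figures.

74.72 mL + 7.327 mL = 82.047 mL; the sum is limited to 2 decimal places (4 s.f.).
Carrying full precision, 82.047 ÷ 87.63 = 0.936288942143… mL; 87.63 has 4 s.f., so the result keeps min(4, 4) = 4 s.f.
Rounded to 4 significant figures: 0.9363 mL.

0.9363 mL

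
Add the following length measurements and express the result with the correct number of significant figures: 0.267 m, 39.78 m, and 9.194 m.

0.267 m + 39.78 m + 9.194 m = 49.241 m.
Addition/subtraction keeps the fewest decimal places: 0.267 → 3 decimal places, 39.78 → 2 decimal places, 9.194 → 3 decimal places; limit is 2.
Rounded to 2 decimal places: 49.24 m.

49.24 m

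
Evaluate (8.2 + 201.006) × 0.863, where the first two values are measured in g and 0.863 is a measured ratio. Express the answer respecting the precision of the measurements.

181 g

8.2 g + 201.006 g = 209.206 g; the sum is limited to 1 decimal place (4 s.f.).
Carrying full precision, 209.206 × 0.863 = 180.544778 g; 0.863 has 3 s.f., so the result keeps min(4, 3) = 3 s.f.
Rounded to 3 significant figures: 181 g.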